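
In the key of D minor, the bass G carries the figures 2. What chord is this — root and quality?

A minor seventh

The figures 2 indicate a seventh chord in third inversion.
In third inversion the root lies a second above the bass: a second above G in D minor is A.
The chord tones are G, A, C, E, giving A minor seventh.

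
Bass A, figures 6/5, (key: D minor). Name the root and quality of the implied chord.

F major seventh

The figures 6/5 indicate a seventh chord in first inversion.
In first inversion the root lies a sixth above the bass: a sixth above A in D minor is F.
The chord tones are A, C, E, F, giving F major seventh.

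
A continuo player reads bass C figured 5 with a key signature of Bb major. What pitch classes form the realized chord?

C, Eb, G

The written figures 5 are shorthand for 5/3: the 3 is implied.
A third above C in this key is Eb.
A fifth above C in this key is G.
Together with the bass C, this spells C minor in root position.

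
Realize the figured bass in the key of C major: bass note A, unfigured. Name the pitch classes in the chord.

A, C, E

An unfigured bass implies 5/3.
A third above A in this key is C.
A fifth above A in this key is E.
Together with the bass A, this spells A minor in root position.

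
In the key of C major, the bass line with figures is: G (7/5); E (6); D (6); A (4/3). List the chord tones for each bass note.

G, B, D, F | E, G, C | D, F, B | A, C, D, F

G (7/5/3): G, B, D, F.
E (6/3): E, G, C.
D (6/3): D, F, B.
A (6/4/3): A, C, D, F.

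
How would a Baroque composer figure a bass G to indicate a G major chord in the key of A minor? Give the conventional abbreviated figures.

G is the root of G major, so the chord is in root position.
A triad in root position is figured 5/3, conventionally abbreviated (no figures — root-position triad).

no figures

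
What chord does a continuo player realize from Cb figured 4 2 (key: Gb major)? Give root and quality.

The figures 4 2 indicate a seventh chord in third inversion.
In third inversion the root lies a second above the bass: a second above Cb in Gb major is Db.
The chord tones are Cb, Db, F, Ab, giving Db dominant seventh.

Db dominant seventh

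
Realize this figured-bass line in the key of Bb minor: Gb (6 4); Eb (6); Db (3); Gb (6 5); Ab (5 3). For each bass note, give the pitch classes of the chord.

Gb, C, Eb | Eb, Gb, C | Db, F, Ab | Gb, Bb, Db, Eb | Ab, C, Eb

Gb (6/4): Gb, C, Eb.
Eb (6/3): Eb, Gb, C.
Db (5/3): Db, F, Ab.
Gb (6/5/3): Gb, Bb, Db, Eb.
Ab (5/3): Ab, C, Eb.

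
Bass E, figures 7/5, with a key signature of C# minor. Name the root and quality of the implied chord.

E major seventh

The figures 7/5 indicate a seventh chord in root position.
In root position the bass is the root, so the root is E.
The chord tones are E, G#, B, D#, giving E major seventh.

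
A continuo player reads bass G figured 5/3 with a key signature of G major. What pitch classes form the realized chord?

G, B, D

A third above G in this key is B.
A fifth above G in this key is D.
Together with the bass G, this spells G major in root position.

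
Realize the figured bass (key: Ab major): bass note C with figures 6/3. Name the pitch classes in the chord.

A third above C in this key is Eb.
A sixth above C in this key is Ab.
Together with the bass C, this spells Ab major in first inversion.

C, Eb, Ab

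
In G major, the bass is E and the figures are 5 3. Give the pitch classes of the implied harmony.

E, G, B

A third above E in this key is G.
A fifth above E in this key is B.
Together with the bass E, this spells E minor in root position.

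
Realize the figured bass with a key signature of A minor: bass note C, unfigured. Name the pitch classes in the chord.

An unfigured bass implies 5/3.
A third above C in this key is E.
A fifth above C in this key is G.
Together with the bass C, this spells C major in root position.

C, E, G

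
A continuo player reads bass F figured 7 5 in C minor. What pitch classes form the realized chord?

F, Ab, C, Eb

The written figures 7 5 are shorthand for 7/5/3: the 3 is implied.
A third above F in this key is Ab.
A fifth above F in this key is C.
A seventh above F in this key is Eb.
Together with the bass F, this spells F minor seventh in root position.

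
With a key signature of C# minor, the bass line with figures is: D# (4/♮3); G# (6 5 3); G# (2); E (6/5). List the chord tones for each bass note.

D#, F, G#, B | G#, B, D#, E | G#, A, C#, E | E, G#, B, C#

D# (6/4/♮3): D#, F, G#, B.
G# (6/5/3): G#, B, D#, E.
G# (6/4/2): G#, A, C#, E.
E (6/5/3): E, G#, B, C#.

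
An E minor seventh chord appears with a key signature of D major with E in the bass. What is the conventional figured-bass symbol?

7

E is the root of E minor seventh, so the chord is in root position.
A seventh chord in root position is figured 7/5/3, conventionally abbreviated 7.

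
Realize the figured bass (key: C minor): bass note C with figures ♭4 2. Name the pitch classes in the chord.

The written figures ♭4 2 are shorthand for 6/4/2: the 6 is implied.
A second above C in this key is D.
A fourth above C in this key is F, lowered to Fb by the flat.
A sixth above C in this key is Ab.

C, D, Fb, Ab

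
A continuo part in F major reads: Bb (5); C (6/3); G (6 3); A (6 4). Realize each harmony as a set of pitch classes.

Bb, D, F | C, E, A | G, Bb, E | A, D, F

Bb (5/3): Bb, D, F.
C (6/3): C, E, A.
G (6/3): G, Bb, E.
A (6/4): A, D, F.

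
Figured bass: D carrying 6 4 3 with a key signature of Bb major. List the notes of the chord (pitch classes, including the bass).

A third above D in this key is F.
A fourth above D in this key is G.
A sixth above D in this key is Bb.
Together with the bass D, this spells G minor seventh in second inversion.

D, F, G, Bb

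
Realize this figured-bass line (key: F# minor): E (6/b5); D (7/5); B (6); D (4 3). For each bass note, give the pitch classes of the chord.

E, G#, Bb, C# | D, F#, A, C# | B, D, G# | D, F#, G#, B

E (6/b5/3): E, G#, Bb, C#.
D (7/5/3): D, F#, A, C#.
B (6/3): B, D, G#.
D (6/4/3): D, F#, G#, B.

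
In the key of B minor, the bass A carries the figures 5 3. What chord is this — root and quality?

A major

The figures 5 3 indicate a triad in root position.
In root position the bass is the root, so the root is A.
The chord tones are A, C#, E, giving A major.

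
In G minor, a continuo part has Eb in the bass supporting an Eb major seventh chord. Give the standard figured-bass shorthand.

Eb is the root of Eb major seventh, so the chord is in root position.
A seventh chord in root position is figured 7/5/3, conventionally abbreviated 7.

7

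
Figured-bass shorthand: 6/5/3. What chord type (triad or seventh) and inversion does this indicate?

Intervals of 6/5/3 above the bass form a seventh chord; the bass is the third, so this is first inversion.

seventh chord, first inversion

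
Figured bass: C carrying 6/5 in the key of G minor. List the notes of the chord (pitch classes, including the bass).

The written figures 6/5 are shorthand for 6/5/3: the 3 is implied.
A third above C in this key is Eb.
A fifth above C in this key is G.
A sixth above C in this key is A.
Together with the bass C, this spells A half-diminished seventh in first inversion.

C, Eb, G, A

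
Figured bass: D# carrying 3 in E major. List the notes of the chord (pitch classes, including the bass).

D#, F#, A

The written figures 3 are shorthand for 5/3: the 5 is implied.
A third above D# in this key is F#.
A fifth above D# in this key is A.
Together with the bass D#, this spells D# diminished in root position.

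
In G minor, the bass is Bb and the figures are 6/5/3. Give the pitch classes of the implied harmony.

A third above Bb in this key is D.
A fifth above Bb in this key is F.
A sixth above Bb in this key is G.
Together with the bass Bb, this spells G minor seventh in first inversion.

Bb, D, F, G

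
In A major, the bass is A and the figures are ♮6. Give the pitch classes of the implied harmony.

The written figures ♮6 are shorthand for 6/3: the 3 is implied.
A third above A in this key is C#.
A sixth above A in this key is F#, made natural (F) by the ♮ figure.
Together with the bass A, this spells F augmented in first inversion.

A, C#, F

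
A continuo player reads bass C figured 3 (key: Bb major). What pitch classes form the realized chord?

The written figures 3 are shorthand for 5/3: the 5 is implied.
A third above C in this key is Eb.
A fifth above C in this key is G.
Together with the bass C, this spells C minor in root position.

C, Eb, G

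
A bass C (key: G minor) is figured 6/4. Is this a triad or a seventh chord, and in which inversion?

triad, second inversion

Intervals of 6/4 above the bass form a triad; the bass is the fifth, so this is second inversion.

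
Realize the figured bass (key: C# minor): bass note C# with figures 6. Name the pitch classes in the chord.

The written figures 6 are shorthand for 6/3: the 3 is implied.
A third above C# in this key is E.
A sixth above C# in this key is A.
Together with the bass C#, this spells A major in first inversion.

C#, E, A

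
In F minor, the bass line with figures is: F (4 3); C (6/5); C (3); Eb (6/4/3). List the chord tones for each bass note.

F, Ab, Bb, Db | C, Eb, G, Ab | C, Eb, G | Eb, G, Ab, C

F (6/4/3): F, Ab, Bb, Db.
C (6/5/3): C, Eb, G, Ab.
C (5/3): C, Eb, G.
Eb (6/4/3): Eb, G, Ab, C.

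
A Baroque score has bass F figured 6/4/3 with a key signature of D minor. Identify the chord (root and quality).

Bb major seventh

The figures 6/4/3 indicate a seventh chord in second inversion.
In second inversion the root lies a fourth above the bass: a fourth above F in D minor is Bb.
The chord tones are F, A, Bb, D, giving Bb major seventh.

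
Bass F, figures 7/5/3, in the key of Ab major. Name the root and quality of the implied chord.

F minor seventh

The figures 7/5/3 indicate a seventh chord in root position.
In root position the bass is the root, so the root is F.
The chord tones are F, Ab, C, Eb, giving F minor seventh.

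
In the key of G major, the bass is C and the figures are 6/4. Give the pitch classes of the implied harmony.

C, F#, A

A fourth above C in this key is F#.
A sixth above C in this key is A.
Together with the bass C, this spells F# diminished in second inversion.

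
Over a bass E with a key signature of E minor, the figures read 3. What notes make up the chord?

E, G, B

The written figures 3 are shorthand for 5/3: the 5 is implied.
A third above E in this key is G.
A fifth above E in this key is B.
Together with the bass E, this spells E minor in root position.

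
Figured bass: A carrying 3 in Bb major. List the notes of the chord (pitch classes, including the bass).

The written figures 3 are shorthand for 5/3: the 5 is implied.
A third above A in this key is C.
A fifth above A in this key is Eb.
Together with the bass A, this spells A diminished in root position.

A, C, Eb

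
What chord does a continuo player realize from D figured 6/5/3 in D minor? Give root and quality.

Bb major seventh

The figures 6/5/3 indicate a seventh chord in first inversion.
In first inversion the root lies a sixth above the bass: a sixth above D in D minor is Bb.
The chord tones are D, F, A, Bb, giving Bb major seventh.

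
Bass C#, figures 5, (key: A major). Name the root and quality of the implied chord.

The figures 5 indicate a triad in root position.
In root position the bass is the root, so the root is C#.
The chord tones are C#, E, G#, giving C# minor.

C# minor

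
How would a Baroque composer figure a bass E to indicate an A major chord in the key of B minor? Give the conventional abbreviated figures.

6/4

E is the fifth of A major, so the chord is in second inversion.
A triad in second inversion is figured 6/4, conventionally abbreviated 6/4.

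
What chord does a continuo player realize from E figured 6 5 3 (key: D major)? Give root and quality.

C# half-diminished seventh

The figures 6 5 3 indicate a seventh chord in first inversion.
In first inversion the root lies a sixth above the bass: a sixth above E in D major is C#.
The chord tones are E, G, B, C#, giving C# half-diminished seventh.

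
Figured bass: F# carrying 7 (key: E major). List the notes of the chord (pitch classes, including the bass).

The written figures 7 are shorthand for 7/5/3: the 5/3 are implied.
A third above F# in this key is A.
A fifth above F# in this key is C#.
A seventh above F# in this key is E.
Together with the bass F#, this spells F# minor seventh in root position.

F#, A, C#, E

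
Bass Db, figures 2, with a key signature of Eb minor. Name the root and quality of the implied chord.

Eb minor seventh

The figures 2 indicate a seventh chord in third inversion.
In third inversion the root lies a second above the bass: a second above Db in Eb minor is Eb.
The chord tones are Db, Eb, Gb, Bb, giving Eb minor seventh.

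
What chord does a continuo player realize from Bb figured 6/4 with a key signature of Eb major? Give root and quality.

Eb major

The figures 6/4 indicate a triad in second inversion.
In second inversion the root lies a fourth above the bass: a fourth above Bb in Eb major is Eb.
The chord tones are Bb, Eb, G, giving Eb major.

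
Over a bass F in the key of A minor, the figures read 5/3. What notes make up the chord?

A third above F in this key is A.
A fifth above F in this key is C.
Together with the bass F, this spells F major in root position.

F, A, C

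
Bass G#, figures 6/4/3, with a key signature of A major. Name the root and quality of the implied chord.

The figures 6/4/3 indicate a seventh chord in second inversion.
In second inversion the root lies a fourth above the bass: a fourth above G# in A major is C#.
The chord tones are G#, B, C#, E, giving C# minor seventh.

C# minor seventh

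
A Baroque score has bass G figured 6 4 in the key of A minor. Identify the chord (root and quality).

The figures 6 4 indicate a triad in second inversion.
In second inversion the root lies a fourth above the bass: a fourth above G in A minor is C.
The chord tones are G, C, E, giving C major.

C major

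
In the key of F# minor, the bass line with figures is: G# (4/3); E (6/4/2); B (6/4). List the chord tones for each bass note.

G# (6/4/3): G#, B, C#, E.
E (6/4/2): E, F#, A, C#.
B (6/4): B, E, G#.

G#, B, C#, E | E, F#, A, C# | B, E, G#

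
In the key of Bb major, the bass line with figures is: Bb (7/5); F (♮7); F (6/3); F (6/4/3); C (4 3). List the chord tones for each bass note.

Bb, D, F, A | F, A, C, E | F, A, D | F, A, Bb, D | C, Eb, F, A

Bb (7/5/3): Bb, D, F, A.
F (♮7/5/3): F, A, C, E.
F (6/3): F, A, D.
F (6/4/3): F, A, Bb, D.
C (6/4/3): C, Eb, F, A.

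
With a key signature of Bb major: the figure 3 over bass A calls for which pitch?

Counting 2 letter steps above A lands on C; in Bb major, that letter is C.

C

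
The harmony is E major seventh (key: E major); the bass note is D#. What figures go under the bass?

D# is the seventh of E major seventh, so the chord is in third inversion.
A seventh chord in third inversion is figured 6/4/2, conventionally abbreviated 4/2.

4/2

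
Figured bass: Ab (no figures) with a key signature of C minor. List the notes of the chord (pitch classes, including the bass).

Ab, C, Eb

An unfigured bass implies 5/3.
A third above Ab in this key is C.
A fifth above Ab in this key is Eb.
Together with the bass Ab, this spells Ab major in root position.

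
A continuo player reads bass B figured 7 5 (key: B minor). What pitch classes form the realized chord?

B, D, F#, A

The written figures 7 5 are shorthand for 7/5/3: the 3 is implied.
A third above B in this key is D.
A fifth above B in this key is F#.
A seventh above B in this key is A.
Together with the bass B, this spells B minor seventh in root position.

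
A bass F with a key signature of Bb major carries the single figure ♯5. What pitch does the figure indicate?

C#

Counting 4 letter steps above F lands on C; in Bb major, that letter is C.
The #5 figure raises it a semitone, giving C#.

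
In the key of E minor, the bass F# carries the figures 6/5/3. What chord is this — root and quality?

D dominant seventh

The figures 6/5/3 indicate a seventh chord in first inversion.
In first inversion the root lies a sixth above the bass: a sixth above F# in E minor is D.
The chord tones are F#, A, C, D, giving D dominant seventh.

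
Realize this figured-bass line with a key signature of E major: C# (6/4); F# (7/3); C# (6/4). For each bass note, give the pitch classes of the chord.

C#, F#, A | F#, A, C#, E | C#, F#, A

C# (6/4): C#, F#, A.
F# (7/5/3): F#, A, C#, E.
C# (6/4): C#, F#, A.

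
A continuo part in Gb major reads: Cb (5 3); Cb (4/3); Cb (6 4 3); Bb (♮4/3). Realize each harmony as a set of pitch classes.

Cb, Eb, Gb | Cb, Eb, F, Ab | Cb, Eb, F, Ab | Bb, Db, E, Gb

Cb (5/3): Cb, Eb, Gb.
Cb (6/4/3): Cb, Eb, F, Ab.
Cb (6/4/3): Cb, Eb, F, Ab.
Bb (6/♮4/3): Bb, Db, E, Gb.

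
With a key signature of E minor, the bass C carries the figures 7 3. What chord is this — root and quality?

The figures 7 3 indicate a seventh chord in root position.
In root position the bass is the root, so the root is C.
The chord tones are C, E, G, B, giving C major seventh.

C major seventh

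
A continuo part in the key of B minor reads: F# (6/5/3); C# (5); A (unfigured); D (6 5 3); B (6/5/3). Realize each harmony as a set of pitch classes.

F#, A, C#, D | C#, E, G | A, C#, E | D, F#, A, B | B, D, F#, G

F# (6/5/3): F#, A, C#, D.
C# (5/3): C#, E, G.
A (5/3): A, C#, E.
D (6/5/3): D, F#, A, B.
B (6/5/3): B, D, F#, G.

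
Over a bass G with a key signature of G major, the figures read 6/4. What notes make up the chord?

G, C, E

A fourth above G in this key is C.
A sixth above G in this key is E.
Together with the bass G, this spells C major in second inversion.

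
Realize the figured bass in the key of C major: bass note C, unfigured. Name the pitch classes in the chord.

C, E, G

An unfigured bass implies 5/3.
A third above C in this key is E.
A fifth above C in this key is G.
Together with the bass C, this spells C major in root position.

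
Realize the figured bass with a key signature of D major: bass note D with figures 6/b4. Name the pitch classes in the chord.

D, Gb, B

A fourth above D in this key is G, lowered to Gb by the flat.
A sixth above D in this key is B.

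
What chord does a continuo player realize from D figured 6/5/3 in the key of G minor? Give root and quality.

Bb major seventh

The figures 6/5/3 indicate a seventh chord in first inversion.
In first inversion the root lies a sixth above the bass: a sixth above D in G minor is Bb.
The chord tones are D, F, A, Bb, giving Bb major seventh.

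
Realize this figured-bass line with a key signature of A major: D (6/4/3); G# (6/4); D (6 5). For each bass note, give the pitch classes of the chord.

D, F#, G#, B | G#, C#, E | D, F#, A, B

D (6/4/3): D, F#, G#, B.
G# (6/4): G#, C#, E.
D (6/5/3): D, F#, A, B.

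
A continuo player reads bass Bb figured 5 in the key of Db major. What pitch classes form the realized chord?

Bb, Db, F

The written figures 5 are shorthand for 5/3: the 3 is implied.
A third above Bb in this key is Db.
A fifth above Bb in this key is F.
Together with the bass Bb, this spells Bb minor in root position.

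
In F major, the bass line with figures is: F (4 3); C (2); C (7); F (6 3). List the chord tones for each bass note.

F, A, Bb, D | C, D, F, A | C, E, G, Bb | F, A, D

F (6/4/3): F, A, Bb, D.
C (6/4/2): C, D, F, A.
C (7/5/3): C, E, G, Bb.
F (6/3): F, A, D.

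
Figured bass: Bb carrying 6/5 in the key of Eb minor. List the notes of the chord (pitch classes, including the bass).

The written figures 6/5 are shorthand for 6/5/3: the 3 is implied.
A third above Bb in this key is Db.
A fifth above Bb in this key is F.
A sixth above Bb in this key is Gb.
Together with the bass Bb, this spells Gb major seventh in first inversion.

Bb, Db, F, Gb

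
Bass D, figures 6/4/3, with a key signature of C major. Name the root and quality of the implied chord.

The figures 6/4/3 indicate a seventh chord in second inversion.
In second inversion the root lies a fourth above the bass: a fourth above D in C major is G.
The chord tones are D, F, G, B, giving G dominant seventh.

G dominant seventh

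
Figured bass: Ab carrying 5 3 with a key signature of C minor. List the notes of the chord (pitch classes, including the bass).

A third above Ab in this key is C.
A fifth above Ab in this key is Eb.
Together with the bass Ab, this spells Ab major in root position.

Ab, C, Eb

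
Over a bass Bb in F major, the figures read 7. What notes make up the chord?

Bb, D, F, A

The written figures 7 are shorthand for 7/5/3: the 5/3 are implied.
A third above Bb in this key is D.
A fifth above Bb in this key is F.
A seventh above Bb in this key is A.
Together with the bass Bb, this spells Bb major seventh in root position.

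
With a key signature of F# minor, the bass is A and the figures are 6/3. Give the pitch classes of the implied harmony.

A, C#, F#

A third above A in this key is C#.
A sixth above A in this key is F#.
Together with the bass A, this spells F# minor in first inversion.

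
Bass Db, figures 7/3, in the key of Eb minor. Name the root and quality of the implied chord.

Db dominant seventh

The figures 7/3 indicate a seventh chord in root position.
In root position the bass is the root, so the root is Db.
The chord tones are Db, F, Ab, Cb, giving Db dominant seventh.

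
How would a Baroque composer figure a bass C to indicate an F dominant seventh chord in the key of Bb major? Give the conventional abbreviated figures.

4/3

C is the fifth of F dominant seventh, so the chord is in second inversion.
A seventh chord in second inversion is figured 6/4/3, conventionally abbreviated 4/3.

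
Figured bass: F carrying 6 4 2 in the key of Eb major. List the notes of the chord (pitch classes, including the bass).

A second above F in this key is G.
A fourth above F in this key is Bb.
A sixth above F in this key is D.
Together with the bass F, this spells G minor seventh in third inversion.

F, G, Bb, D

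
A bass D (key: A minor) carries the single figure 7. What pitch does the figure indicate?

C

Counting 6 letter steps above D lands on C; in A minor, that letter is C.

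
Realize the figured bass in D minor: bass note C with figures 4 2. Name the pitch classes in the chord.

The written figures 4 2 are shorthand for 6/4/2: the 6 is implied.
A second above C in this key is D.
A fourth above C in this key is F.
A sixth above C in this key is A.
Together with the bass C, this spells D minor seventh in third inversion.

C, D, F, A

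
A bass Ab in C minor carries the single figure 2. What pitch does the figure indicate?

Bb

Counting 1 letter step above Ab lands on B; in C minor, that letter is Bb.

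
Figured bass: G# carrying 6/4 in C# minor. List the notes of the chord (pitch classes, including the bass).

G#, C#, E

A fourth above G# in this key is C#.
A sixth above G# in this key is E.
Together with the bass G#, this spells C# minor in second inversion.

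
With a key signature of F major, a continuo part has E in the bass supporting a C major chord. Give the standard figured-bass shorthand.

6

E is the third of C major, so the chord is in first inversion.
A triad in first inversion is figured 6/3, conventionally abbreviated 6.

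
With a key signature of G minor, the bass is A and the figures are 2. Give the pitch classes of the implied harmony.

A, Bb, D, F

The written figures 2 are shorthand for 6/4/2: the 6/4 are implied.
A second above A in this key is Bb.
A fourth above A in this key is D.
A sixth above A in this key is F.
Together with the bass A, this spells Bb major seventh in third inversion.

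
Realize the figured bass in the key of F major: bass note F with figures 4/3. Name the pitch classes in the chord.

F, A, Bb, D

The written figures 4/3 are shorthand for 6/4/3: the 6 is implied.
A third above F in this key is A.
A fourth above F in this key is Bb.
A sixth above F in this key is D.
Together with the bass F, this spells Bb major seventh in second inversion.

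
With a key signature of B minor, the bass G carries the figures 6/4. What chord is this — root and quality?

C# diminished

The figures 6/4 indicate a triad in second inversion.
In second inversion the root lies a fourth above the bass: a fourth above G in B minor is C#.
The chord tones are G, C#, E, giving C# diminished.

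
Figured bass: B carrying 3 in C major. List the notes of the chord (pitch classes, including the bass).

The written figures 3 are shorthand for 5/3: the 5 is implied.
A third above B in this key is D.
A fifth above B in this key is F.
Together with the bass B, this spells B diminished in root position.

B, D, F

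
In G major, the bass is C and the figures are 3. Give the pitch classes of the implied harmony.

The written figures 3 are shorthand for 5/3: the 5 is implied.
A third above C in this key is E.
A fifth above C in this key is G.
Together with the bass C, this spells C major in root position.

C, E, G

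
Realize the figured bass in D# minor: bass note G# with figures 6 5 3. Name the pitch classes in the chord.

A third above G# in this key is B.
A fifth above G# in this key is D#.
A sixth above G# in this key is E#.
Together with the bass G#, this spells E# half-diminished seventh in first inversion.

G#, B, D#, E#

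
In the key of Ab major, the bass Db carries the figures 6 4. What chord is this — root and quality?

G diminished

The figures 6 4 indicate a triad in second inversion.
In second inversion the root lies a fourth above the bass: a fourth above Db in Ab major is G.
The chord tones are Db, G, Bb, giving G diminished.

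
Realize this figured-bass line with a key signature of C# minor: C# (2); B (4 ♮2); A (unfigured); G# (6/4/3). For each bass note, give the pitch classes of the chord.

C# (6/4/2): C#, D#, F#, A.
B (6/4/♮2): B, C, E, G#.
A (5/3): A, C#, E.
G# (6/4/3): G#, B, C#, E.

C#, D#, F#, A | B, C, E, G# | A, C#, E | G#, B, C#, E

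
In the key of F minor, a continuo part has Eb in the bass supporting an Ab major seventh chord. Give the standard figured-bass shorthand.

Eb is the fifth of Ab major seventh, so the chord is in second inversion.
A seventh chord in second inversion is figured 6/4/3, conventionally abbreviated 4/3.

4/3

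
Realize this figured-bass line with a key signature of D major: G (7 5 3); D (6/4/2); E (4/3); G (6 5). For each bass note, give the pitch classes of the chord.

G, B, D, F# | D, E, G, B | E, G, A, C# | G, B, D, E

G (7/5/3): G, B, D, F#.
D (6/4/2): D, E, G, B.
E (6/4/3): E, G, A, C#.
G (6/5/3): G, B, D, E.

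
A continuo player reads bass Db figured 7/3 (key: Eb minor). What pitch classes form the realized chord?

Db, F, Ab, Cb

The written figures 7/3 are shorthand for 7/5/3: the 5 is implied.
A third above Db in this key is F.
A fifth above Db in this key is Ab.
A seventh above Db in this key is Cb.
Together with the bass Db, this spells Db dominant seventh in root position.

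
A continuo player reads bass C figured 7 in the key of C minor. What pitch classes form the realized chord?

The written figures 7 are shorthand for 7/5/3: the 5/3 are implied.
A third above C in this key is Eb.
A fifth above C in this key is G.
A seventh above C in this key is Bb.
Together with the bass C, this spells C minor seventh in root position.

C, Eb, G, Bb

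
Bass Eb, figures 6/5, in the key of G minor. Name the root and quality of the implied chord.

The figures 6/5 indicate a seventh chord in first inversion.
In first inversion the root lies a sixth above the bass: a sixth above Eb in G minor is C.
The chord tones are Eb, G, Bb, C, giving C minor seventh.

C minor seventh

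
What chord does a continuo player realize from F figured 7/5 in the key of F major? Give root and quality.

F major seventh

The figures 7/5 indicate a seventh chord in root position.
In root position the bass is the root, so the root is F.
The chord tones are F, A, C, E, giving F major seventh.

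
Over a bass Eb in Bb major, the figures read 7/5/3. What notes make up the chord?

A third above Eb in this key is G.
A fifth above Eb in this key is Bb.
A seventh above Eb in this key is D.
Together with the bass Eb, this spells Eb major seventh in root position.

Eb, G, Bb, D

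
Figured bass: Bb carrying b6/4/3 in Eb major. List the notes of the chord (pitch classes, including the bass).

A third above Bb in this key is D.
A fourth above Bb in this key is Eb.
A sixth above Bb in this key is G, lowered to Gb by the flat.
Together with the bass Bb, this spells Eb minor-major seventh in second inversion.

Bb, D, Eb, Gb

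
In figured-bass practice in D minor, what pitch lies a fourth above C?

F

Counting 3 letter steps above C lands on F; in D minor, that letter is F.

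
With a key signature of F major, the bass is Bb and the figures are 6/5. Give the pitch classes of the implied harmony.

The written figures 6/5 are shorthand for 6/5/3: the 3 is implied.
A third above Bb in this key is D.
A fifth above Bb in this key is F.
A sixth above Bb in this key is G.
Together with the bass Bb, this spells G minor seventh in first inversion.

Bb, D, F, G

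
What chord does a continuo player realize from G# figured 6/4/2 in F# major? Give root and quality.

The figures 6/4/2 indicate a seventh chord in third inversion.
In third inversion the root lies a second above the bass: a second above G# in F# major is A#.
The chord tones are G#, A#, C#, E#, giving A# minor seventh.

A# minor seventh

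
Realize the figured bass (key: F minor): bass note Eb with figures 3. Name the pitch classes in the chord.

Eb, G, Bb

The written figures 3 are shorthand for 5/3: the 5 is implied.
A third above Eb in this key is G.
A fifth above Eb in this key is Bb.
Together with the bass Eb, this spells Eb major in root position.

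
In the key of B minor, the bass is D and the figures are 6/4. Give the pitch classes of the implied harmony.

D, G, B

A fourth above D in this key is G.
A sixth above D in this key is B.
Together with the bass D, this spells G major in second inversion.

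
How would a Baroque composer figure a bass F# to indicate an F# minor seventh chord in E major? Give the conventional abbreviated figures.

7

F# is the root of F# minor seventh, so the chord is in root position.
A seventh chord in root position is figured 7/5/3, conventionally abbreviated 7.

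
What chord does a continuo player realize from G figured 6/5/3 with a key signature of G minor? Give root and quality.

Eb major seventh

The figures 6/5/3 indicate a seventh chord in first inversion.
In first inversion the root lies a sixth above the bass: a sixth above G in G minor is Eb.
The chord tones are G, Bb, D, Eb, giving Eb major seventh.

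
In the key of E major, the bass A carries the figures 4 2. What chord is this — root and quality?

B dominant seventh

The figures 4 2 indicate a seventh chord in third inversion.
In third inversion the root lies a second above the bass: a second above A in E major is B.
The chord tones are A, B, D#, F#, giving B dominant seventh.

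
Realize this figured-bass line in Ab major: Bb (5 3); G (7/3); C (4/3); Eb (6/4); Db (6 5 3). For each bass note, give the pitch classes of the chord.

Bb (5/3): Bb, Db, F.
G (7/5/3): G, Bb, Db, F.
C (6/4/3): C, Eb, F, Ab.
Eb (6/4): Eb, Ab, C.
Db (6/5/3): Db, F, Ab, Bb.

Bb, Db, F | G, Bb, Db, F | C, Eb, F, Ab | Eb, Ab, C | Db, F, Ab, Bb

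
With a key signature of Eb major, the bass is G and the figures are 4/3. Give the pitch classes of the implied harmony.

The written figures 4/3 are shorthand for 6/4/3: the 6 is implied.
A third above G in this key is Bb.
A fourth above G in this key is C.
A sixth above G in this key is Eb.
Together with the bass G, this spells C minor seventh in second inversion.

G, Bb, C, Eb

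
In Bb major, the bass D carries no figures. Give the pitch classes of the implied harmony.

An unfigured bass implies 5/3.
A third above D in this key is F.
A fifth above D in this key is A.
Together with the bass D, this spells D minor in root position.

D, F, A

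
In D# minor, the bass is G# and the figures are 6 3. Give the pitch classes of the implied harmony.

A third above G# in this key is B.
A sixth above G# in this key is E#.
Together with the bass G#, this spells E# diminished in first inversion.

G#, B, E#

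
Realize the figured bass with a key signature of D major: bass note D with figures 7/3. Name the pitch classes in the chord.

The written figures 7/3 are shorthand for 7/5/3: the 5 is implied.
A third above D in this key is F#.
A fifth above D in this key is A.
A seventh above D in this key is C#.
Together with the bass D, this spells D major seventh in root position.

D, F#, A, C#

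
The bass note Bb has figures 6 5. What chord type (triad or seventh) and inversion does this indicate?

seventh chord, first inversion

6 5 is shorthand for 6/5/3.
Intervals of 6/5/3 above the bass form a seventh chord; the bass is the third, so this is first inversion.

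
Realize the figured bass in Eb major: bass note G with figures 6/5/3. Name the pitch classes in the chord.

A third above G in this key is Bb.
A fifth above G in this key is D.
A sixth above G in this key is Eb.
Together with the bass G, this spells Eb major seventh in first inversion.

G, Bb, D, Eb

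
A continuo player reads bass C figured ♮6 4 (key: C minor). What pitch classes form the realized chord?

A fourth above C in this key is F.
A sixth above C in this key is Ab, made natural (A) by the ♮ figure.
Together with the bass C, this spells F major in second inversion.

C, F, A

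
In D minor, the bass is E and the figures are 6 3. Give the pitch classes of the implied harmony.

A third above E in this key is G.
A sixth above E in this key is C.
Together with the bass E, this spells C major in first inversion.

E, G, C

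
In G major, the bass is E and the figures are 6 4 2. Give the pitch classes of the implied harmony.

E, F#, A, C

A second above E in this key is F#.
A fourth above E in this key is A.
A sixth above E in this key is C.
Together with the bass E, this spells F# half-diminished seventh in third inversion.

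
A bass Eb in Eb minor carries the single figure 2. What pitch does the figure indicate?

Counting 1 letter step above Eb lands on F; in Eb minor, that letter is F.

F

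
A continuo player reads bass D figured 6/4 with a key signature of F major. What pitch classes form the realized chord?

A fourth above D in this key is G.
A sixth above D in this key is Bb.
Together with the bass D, this spells G minor in second inversion.

D, G, Bb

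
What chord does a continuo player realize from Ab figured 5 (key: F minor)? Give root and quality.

Ab major

The figures 5 indicate a triad in root position.
In root position the bass is the root, so the root is Ab.
The chord tones are Ab, C, Eb, giving Ab major.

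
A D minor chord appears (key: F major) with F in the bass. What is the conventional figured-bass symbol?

F is the third of D minor, so the chord is in first inversion.
A triad in first inversion is figured 6/3, conventionally abbreviated 6.

6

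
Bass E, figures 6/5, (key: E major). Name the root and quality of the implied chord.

C# minor seventh

The figures 6/5 indicate a seventh chord in first inversion.
In first inversion the root lies a sixth above the bass: a sixth above E in E major is C#.
The chord tones are E, G#, B, C#, giving C# minor seventh.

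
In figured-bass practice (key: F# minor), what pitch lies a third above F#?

A

Counting 2 letter steps above F# lands on A; in F# minor, that letter is A.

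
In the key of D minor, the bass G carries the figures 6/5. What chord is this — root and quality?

E half-diminished seventh

The figures 6/5 indicate a seventh chord in first inversion.
In first inversion the root lies a sixth above the bass: a sixth above G in D minor is E.
The chord tones are G, Bb, D, E, giving E half-diminished seventh.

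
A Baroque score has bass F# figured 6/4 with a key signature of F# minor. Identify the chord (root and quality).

The figures 6/4 indicate a triad in second inversion.
In second inversion the root lies a fourth above the bass: a fourth above F# in F# minor is B.
The chord tones are F#, B, D, giving B minor.

B minor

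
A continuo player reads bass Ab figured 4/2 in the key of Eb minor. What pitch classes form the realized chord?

The written figures 4/2 are shorthand for 6/4/2: the 6 is implied.
A second above Ab in this key is Bb.
A fourth above Ab in this key is Db.
A sixth above Ab in this key is F.
Together with the bass Ab, this spells Bb minor seventh in third inversion.

Ab, Bb, Db, F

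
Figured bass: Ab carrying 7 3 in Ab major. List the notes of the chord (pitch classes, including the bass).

Ab, C, Eb, G

The written figures 7 3 are shorthand for 7/5/3: the 5 is implied.
A third above Ab in this key is C.
A fifth above Ab in this key is Eb.
A seventh above Ab in this key is G.
Together with the bass Ab, this spells Ab major seventh in root position.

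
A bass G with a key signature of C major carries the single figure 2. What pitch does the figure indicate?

A

Counting 1 letter step above G lands on A; in C major, that letter is A.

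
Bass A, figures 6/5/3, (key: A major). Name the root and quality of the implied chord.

F# minor seventh

The figures 6/5/3 indicate a seventh chord in first inversion.
In first inversion the root lies a sixth above the bass: a sixth above A in A major is F#.
The chord tones are A, C#, E, F#, giving F# minor seventh.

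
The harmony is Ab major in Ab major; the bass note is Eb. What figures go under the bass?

6/4

Eb is the fifth of Ab major, so the chord is in second inversion.
A triad in second inversion is figured 6/4, conventionally abbreviated 6/4.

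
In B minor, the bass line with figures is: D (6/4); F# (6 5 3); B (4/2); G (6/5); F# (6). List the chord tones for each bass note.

D, G, B | F#, A, C#, D | B, C#, E, G | G, B, D, E | F#, A, D

D (6/4): D, G, B.
F# (6/5/3): F#, A, C#, D.
B (6/4/2): B, C#, E, G.
G (6/5/3): G, B, D, E.
F# (6/3): F#, A, D.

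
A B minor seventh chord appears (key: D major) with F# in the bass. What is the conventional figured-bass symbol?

F# is the fifth of B minor seventh, so the chord is in second inversion.
A seventh chord in second inversion is figured 6/4/3, conventionally abbreviated 4/3.

4/3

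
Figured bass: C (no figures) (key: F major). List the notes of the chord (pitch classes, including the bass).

An unfigured bass implies 5/3.
A third above C in this key is E.
A fifth above C in this key is G.
Together with the bass C, this spells C major in root position.

C, E, G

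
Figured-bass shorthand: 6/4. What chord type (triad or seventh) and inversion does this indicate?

triad, second inversion

Intervals of 6/4 above the bass form a triad; the bass is the fifth, so this is second inversion.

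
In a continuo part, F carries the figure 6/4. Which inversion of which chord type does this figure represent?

triad, second inversion

Intervals of 6/4 above the bass form a triad; the bass is the fifth, so this is second inversion.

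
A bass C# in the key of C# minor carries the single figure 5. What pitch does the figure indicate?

G#

Counting 4 letter steps above C# lands on G; in C# minor, that letter is G#.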